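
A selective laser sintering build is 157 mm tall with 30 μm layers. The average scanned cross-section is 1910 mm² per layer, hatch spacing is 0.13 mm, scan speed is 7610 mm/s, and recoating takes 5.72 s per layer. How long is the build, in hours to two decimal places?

11.12 hours

Number of layers: 157 / 0.03 → 5234 (rounded up).
Hatch length per layer = 1910 / 0.13 = 14692.3 mm.
Scan time per layer = 14692.3 / 7610, so 1.9307 s.
Layer cycle = 1.9307 + 5.72, so 7.6507 s.
Total: 5234 × 7.6507 s = 40043.7638 s → 11.12 hours.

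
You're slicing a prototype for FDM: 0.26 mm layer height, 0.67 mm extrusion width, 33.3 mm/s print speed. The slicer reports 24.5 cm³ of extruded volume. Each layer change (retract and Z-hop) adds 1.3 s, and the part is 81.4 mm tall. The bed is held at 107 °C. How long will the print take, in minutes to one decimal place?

77.2 minutes

Line area: 0.26 × 0.67 → 0.1742 mm².
Total extruded path = 24500/0.1742 = 140642.9 mm.
Time extruding = 140642.9 / 33.3, so 4223.5 s.
Layer count = ceil(81.4 / 0.26) = 314.
Non-print overhead = 314 × 1.3, so 408.2 s.
Altogether 4223.5 + 408.2 = 4631.7 s, i.e. 77.2 minutes.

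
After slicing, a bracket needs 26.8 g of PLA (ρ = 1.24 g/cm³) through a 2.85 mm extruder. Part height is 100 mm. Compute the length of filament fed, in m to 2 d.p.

Volume = 26.8 g / 1.24 g·cm⁻³ = 21.6129 cm³ = 21612.9 mm³.
Cross-section of 2.85 mm filament: π·(2.85/2)² = 6.3794 mm².
L = V/A = 21612.9/6.3794 = 3387.92 mm → 3.39 m.

3.39 m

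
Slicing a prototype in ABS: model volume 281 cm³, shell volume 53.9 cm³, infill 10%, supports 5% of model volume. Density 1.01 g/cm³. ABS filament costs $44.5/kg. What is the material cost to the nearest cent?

Volume inside the shell = 281 − 53.9 = 227.1 cm³.
Infill deposited = 0.10 × 227.1, so 22.71 cm³.
Support: 0.05 × 281 → 14.05 cm³.
Deposited volume: 53.9 + 22.71 + 14.05 → 90.66 cm³.
Mass: 90.66 × 1.01 → 91.5666 g.
Cost = 91.5666 g / 1000 × $44.5/kg = $4.07.

$4.07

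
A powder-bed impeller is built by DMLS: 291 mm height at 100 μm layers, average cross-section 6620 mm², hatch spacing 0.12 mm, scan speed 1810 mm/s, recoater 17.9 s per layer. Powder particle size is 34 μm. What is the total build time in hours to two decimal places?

Layer count = ceil(291 / 0.1) = 2910.
Scan path per layer = 6620 / 0.12 = 55166.7 mm.
Per-layer scan time = 55166.7 / 1810 = 30.4788 s.
Layer cycle = 30.4788 + 17.9, so 48.3788 s.
Total: 2910 × 48.3788 s = 140782.308 s → 39.11 hours.

39.11 hours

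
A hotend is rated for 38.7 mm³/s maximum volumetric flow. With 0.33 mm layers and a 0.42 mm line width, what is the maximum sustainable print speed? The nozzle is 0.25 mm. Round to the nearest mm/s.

279 mm/s

A = 0.33 × 0.42, so 0.1386 mm².
v_max = Q/A = 38.7/0.1386 = 279.22 mm/s → 279 mm/s.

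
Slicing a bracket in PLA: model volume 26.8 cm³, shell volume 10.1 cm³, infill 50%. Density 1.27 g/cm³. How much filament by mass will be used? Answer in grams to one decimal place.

Volume inside the shell = 26.8 − 10.1, so 16.7 cm³.
Deposited infill: 0.50 × 16.7 → 8.35 cm³.
Total printed volume: 10.1 + 8.35 → 18.45 cm³.
Mass = 18.45 × 1.27 = 23.4315 g.

23.4 g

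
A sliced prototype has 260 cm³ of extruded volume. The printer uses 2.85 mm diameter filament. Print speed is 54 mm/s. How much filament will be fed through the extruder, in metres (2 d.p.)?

40.76 m

Cross-section of 2.85 mm filament: π·(2.85/2)² = 6.3794 mm².
L = 260000 mm³ / 6.3794 mm² = 40756.18 mm, i.e. 40.76 m.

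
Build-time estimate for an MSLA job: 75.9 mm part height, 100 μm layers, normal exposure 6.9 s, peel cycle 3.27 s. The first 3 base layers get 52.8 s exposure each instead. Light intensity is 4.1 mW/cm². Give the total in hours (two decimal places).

Layers = ⌈75.9/0.1⌉ = 759.
Base layers = 3 × (52.8 + 3.27), so 168.21 s.
Remaining layers = 756 × (6.9 + 3.27) = 7688.52 s.
Sum: 168.21 + 7688.52 = 7856.73 s → 2.18 hours.

2.18 hours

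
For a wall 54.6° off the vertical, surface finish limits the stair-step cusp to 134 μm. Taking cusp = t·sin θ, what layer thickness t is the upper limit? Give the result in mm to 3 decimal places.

0.164 mm

Layer height = cusp / sin(54.6°) = 0.134 / 0.8151 = 0.164 mm.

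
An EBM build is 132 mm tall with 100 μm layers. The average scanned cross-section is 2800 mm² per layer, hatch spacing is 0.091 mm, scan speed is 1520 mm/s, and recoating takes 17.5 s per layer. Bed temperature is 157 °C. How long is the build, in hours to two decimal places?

Layer count = ceil(132 / 0.1) = 1320.
Scan path per layer = 2800 / 0.091, so 30769.2 mm.
Scan time per layer = 30769.2 / 1520 = 20.2429 s.
Time per layer = 20.2429 + 17.5 = 37.7429 s.
Build time = 1320 × 37.7429 = 49820.628 s = 13.84 hours.

13.84 hours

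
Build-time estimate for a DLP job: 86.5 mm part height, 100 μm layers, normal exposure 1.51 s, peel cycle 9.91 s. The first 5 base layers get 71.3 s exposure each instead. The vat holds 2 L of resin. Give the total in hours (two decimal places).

2.84 hours

Layer count = ceil(86.5 / 0.1) = 865.
Bottom layers = 5 × (71.3 + 9.91), so 406.05 s.
Normal layers = 860 × (1.51 + 9.91), so 9821.2 s.
Total = 406.05 + 9821.2 = 10227.25 s = 2.84 hours.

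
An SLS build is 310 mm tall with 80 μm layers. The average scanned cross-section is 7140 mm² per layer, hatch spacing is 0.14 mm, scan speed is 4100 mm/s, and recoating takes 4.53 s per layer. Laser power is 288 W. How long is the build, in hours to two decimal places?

Layer count = ceil(310 / 0.08) = 3875.
Scan path per layer = 7140 / 0.14 = 51000 mm.
Laser time per layer = 51000 / 4100, so 12.439 s.
Time per layer = 12.439 + 4.53, so 16.969 s.
Build time = 3875 × 16.969 = 65754.875 s = 18.27 hours.

18.27 hours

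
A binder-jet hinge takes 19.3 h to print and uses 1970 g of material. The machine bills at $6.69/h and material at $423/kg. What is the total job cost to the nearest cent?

Time charge = 6.69 × 19.3, so $129.117.
Material cost: 423 × 1970/1000 → $833.31.
Total = 129.117 + 833.31 = 962.427 ≈ $962.43.

$962.43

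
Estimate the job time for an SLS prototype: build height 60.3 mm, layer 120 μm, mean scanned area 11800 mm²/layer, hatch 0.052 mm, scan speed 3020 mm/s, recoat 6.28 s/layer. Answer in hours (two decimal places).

Layer count = ceil(60.3 / 0.12) = 503.
Per-layer scan distance: 11800 / 0.052 → 226923.1 mm.
Laser time per layer: 226923.1 / 3020 → 75.1401 s.
Time per layer = 75.1401 + 6.28 = 81.4201 s.
503 layers × 81.4201 s/layer = 40954.3103 s, i.e. 11.38 hours.

11.38 hours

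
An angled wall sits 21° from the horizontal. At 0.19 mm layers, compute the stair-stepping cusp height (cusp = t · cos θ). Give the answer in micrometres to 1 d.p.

177.4 μm

cos(21°) = 0.9336, so cusp = 0.19 × 0.9336 = 0.177384 mm → 177.4 μm.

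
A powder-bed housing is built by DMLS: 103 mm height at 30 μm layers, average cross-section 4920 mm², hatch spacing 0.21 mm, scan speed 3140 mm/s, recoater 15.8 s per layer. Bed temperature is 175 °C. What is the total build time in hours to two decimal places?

Layer count = ceil(103 / 0.03) = 3434.
Per-layer scan distance = 4920 / 0.21 = 23428.6 mm.
Per-layer scan time = 23428.6 / 3140 = 7.4613 s.
Time per layer = 7.4613 + 15.8, so 23.2613 s.
3434 layers × 23.2613 s/layer = 79879.3042 s, i.e. 22.19 hours.

22.19 hours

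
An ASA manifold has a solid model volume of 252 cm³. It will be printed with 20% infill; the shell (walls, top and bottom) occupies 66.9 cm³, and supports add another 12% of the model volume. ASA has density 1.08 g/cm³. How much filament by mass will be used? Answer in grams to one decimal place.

Volume inside the shell: 252 − 66.9 → 185.1 cm³.
Deposited infill = 0.20 × 185.1 = 37.02 cm³.
Support = 0.12 × 252, so 30.24 cm³.
Total printed volume = 66.9 + 37.02 + 30.24, so 134.16 cm³.
Mass = 134.16 × 1.08 = 144.8928 g.

144.9 g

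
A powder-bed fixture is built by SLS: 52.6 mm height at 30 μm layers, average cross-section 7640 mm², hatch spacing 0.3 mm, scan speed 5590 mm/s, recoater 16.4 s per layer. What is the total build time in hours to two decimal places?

10.21 hours

Layer count = ceil(52.6 / 0.03) = 1754.
Hatch length per layer: 7640 / 0.3 → 25466.7 mm.
Scan time per layer = 25466.7 / 5590, so 4.5558 s.
Layer cycle = 4.5558 + 16.4 = 20.9558 s.
1754 layers × 20.9558 s/layer = 36756.4732 s, i.e. 10.21 hours.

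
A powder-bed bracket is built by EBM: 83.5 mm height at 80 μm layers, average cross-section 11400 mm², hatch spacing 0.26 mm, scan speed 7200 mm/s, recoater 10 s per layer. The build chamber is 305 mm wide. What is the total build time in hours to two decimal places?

4.67 hours

Layer count = ceil(83.5 / 0.08) = 1044.
Scan path per layer = 11400 / 0.26 = 43846.2 mm.
Scan time per layer = 43846.2 / 7200, so 6.0898 s.
Per-layer time = 6.0898 + 10 = 16.0898 s.
Build time = 1044 × 16.0898 = 16797.7512 s = 4.67 hours.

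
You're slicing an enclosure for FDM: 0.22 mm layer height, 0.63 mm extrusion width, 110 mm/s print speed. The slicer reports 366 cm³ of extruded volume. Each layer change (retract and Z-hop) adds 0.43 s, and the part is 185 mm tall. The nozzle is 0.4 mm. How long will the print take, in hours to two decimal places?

6.77 hours

Bead cross-section: 0.22 × 0.63 → 0.1386 mm².
Path length: 366000 mm³ / 0.1386 mm² → 2640692.6 mm.
Time extruding = 2640692.6 / 110, so 24006.3 s.
Layers = ⌈185/0.22⌉ = 841.
Z-hop total: 841 × 0.43 → 361.63 s.
Altogether 24006.3 + 361.63 = 24367.93 s, i.e. 6.77 hours.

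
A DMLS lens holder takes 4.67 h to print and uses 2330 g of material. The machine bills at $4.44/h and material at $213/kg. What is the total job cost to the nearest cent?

Time charge: 4.44 × 4.67 → $20.7348.
Material charge = 213 × 2330/1000 = $496.29.
Job cost: 20.7348 + 496.29 = 517.0248 ≈ $517.02.

$517.02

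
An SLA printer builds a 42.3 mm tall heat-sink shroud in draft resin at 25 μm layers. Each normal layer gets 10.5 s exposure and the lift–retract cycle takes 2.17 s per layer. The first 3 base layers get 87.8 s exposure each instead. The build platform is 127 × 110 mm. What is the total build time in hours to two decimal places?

Layers = ⌈42.3/0.025⌉ = 1692.
Burn-in layers: 3 × (87.8 + 2.17) → 269.91 s.
Normal layers = 1689 × (10.5 + 2.17) = 21399.63 s.
Sum: 269.91 + 21399.63 = 21669.54 s → 6.02 hours.

6.02 hours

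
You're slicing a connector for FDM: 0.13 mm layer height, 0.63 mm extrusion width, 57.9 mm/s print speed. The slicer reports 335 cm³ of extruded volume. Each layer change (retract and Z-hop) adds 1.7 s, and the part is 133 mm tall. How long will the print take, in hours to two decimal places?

20.11 hours

Bead cross-section = 0.13 × 0.63 = 0.0819 mm².
Path length: 335000 mm³ / 0.0819 mm² → 4090354.1 mm.
Extrusion time = 4090354.1 / 57.9, so 70645.1 s.
Layers = ⌈133/0.13⌉ = 1024.
Layer-change overhead = 1024 × 1.7 = 1740.8 s.
Altogether 70645.1 + 1740.8 = 72385.9 s, i.e. 20.11 hours.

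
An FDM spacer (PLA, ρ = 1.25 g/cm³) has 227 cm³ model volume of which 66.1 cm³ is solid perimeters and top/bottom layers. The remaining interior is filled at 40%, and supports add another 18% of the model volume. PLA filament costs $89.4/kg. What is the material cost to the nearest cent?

Interior volume: 227 − 66.1 → 160.9 cm³.
Infill deposited = 0.40 × 160.9, so 64.36 cm³.
Support = 0.18 × 227, so 40.86 cm³.
Total extruded = 66.1 + 64.36 + 40.86 = 171.32 cm³.
Mass = 171.32 × 1.25 = 214.15 g.
Cost = 214.15 g / 1000 × $89.4/kg = $19.15.

$19.15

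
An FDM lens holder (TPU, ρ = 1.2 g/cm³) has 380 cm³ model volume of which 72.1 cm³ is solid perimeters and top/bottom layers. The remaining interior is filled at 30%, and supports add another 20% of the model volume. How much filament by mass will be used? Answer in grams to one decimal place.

288.6 g

Interior volume = 380 − 72.1, so 307.9 cm³.
Infill deposited = 0.30 × 307.9 = 92.37 cm³.
Support: 0.20 × 380 → 76 cm³.
Total extruded = 72.1 + 92.37 + 76, so 240.47 cm³.
Mass = 240.47 × 1.2, so 288.564 g.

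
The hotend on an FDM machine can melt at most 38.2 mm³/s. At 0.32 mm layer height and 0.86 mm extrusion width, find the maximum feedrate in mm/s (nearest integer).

139 mm/s

Bead cross-section = 0.32 × 0.86, so 0.2752 mm².
v_max = Q/A = 38.2/0.2752 = 138.81 mm/s → 139 mm/s.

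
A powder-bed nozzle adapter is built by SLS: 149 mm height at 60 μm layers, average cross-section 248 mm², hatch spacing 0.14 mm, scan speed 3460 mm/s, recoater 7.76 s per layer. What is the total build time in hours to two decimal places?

5.71 hours

Layer count = ceil(149 / 0.06) = 2484.
Per-layer scan distance: 248 / 0.14 → 1771.4 mm.
Per-layer scan time = 1771.4 / 3460, so 0.512 s.
Layer cycle = 0.512 + 7.76, so 8.272 s.
Build time = 2484 × 8.272 = 20547.648 s = 5.71 hours.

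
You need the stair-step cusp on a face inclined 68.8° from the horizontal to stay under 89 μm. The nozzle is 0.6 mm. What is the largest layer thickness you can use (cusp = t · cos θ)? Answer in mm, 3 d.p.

0.246 mm

cos(68.8°) = 0.3616; t_max = 0.089/0.3616 = 0.246 mm.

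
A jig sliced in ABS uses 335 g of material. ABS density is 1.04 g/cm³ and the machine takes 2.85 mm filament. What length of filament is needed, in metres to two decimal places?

50.49 m

Extruded volume: 335/1.04 = 322.1154 cm³ (322115.4 mm³).
Filament cross-section = π × (2.85/2)² = 6.3794 mm².
L = V/A = 322115.4/6.3794 = 50493.06 mm → 50.49 m.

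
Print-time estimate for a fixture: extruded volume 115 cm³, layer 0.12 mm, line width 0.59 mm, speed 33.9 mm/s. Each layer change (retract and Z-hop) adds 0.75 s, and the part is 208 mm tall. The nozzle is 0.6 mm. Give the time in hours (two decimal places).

Bead cross-section = 0.12 × 0.59, so 0.0708 mm².
Toolpath length = 115 cm³ / 0.0708 mm² = 115000 / 0.0708 = 1624293.8 mm.
Print-move time = 1624293.8 / 33.9 = 47914.3 s.
Number of layers: 208 / 0.12 → 1734 (rounded up).
Layer-change overhead = 1734 × 0.75 = 1300.5 s.
Total = 47914.3 + 1300.5 = 49214.8 s = 13.67 hours.

13.67 hours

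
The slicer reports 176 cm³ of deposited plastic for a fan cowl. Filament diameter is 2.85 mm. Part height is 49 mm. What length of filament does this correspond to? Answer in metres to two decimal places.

Cross-section of 2.85 mm filament: π·(2.85/2)² = 6.3794 mm².
L = 176000 mm³ / 6.3794 mm² = 27588.8 mm, i.e. 27.59 m.

27.59 m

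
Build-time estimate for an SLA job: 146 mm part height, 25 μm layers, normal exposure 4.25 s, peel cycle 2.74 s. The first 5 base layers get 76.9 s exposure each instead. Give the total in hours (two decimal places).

11.44 hours

Layers = ⌈146/0.025⌉ = 5840.
Base layers = 5 × (76.9 + 2.74), so 398.2 s.
Remaining layers: 5835 × (4.25 + 2.74) → 40786.65 s.
Sum: 398.2 + 40786.65 = 41184.85 s → 11.44 hours.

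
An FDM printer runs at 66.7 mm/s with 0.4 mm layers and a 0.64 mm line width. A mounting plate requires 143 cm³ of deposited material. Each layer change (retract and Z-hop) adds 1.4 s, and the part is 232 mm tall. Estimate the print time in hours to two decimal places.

2.55 hours

Line area: 0.4 × 0.64 → 0.256 mm².
Toolpath length = 143 cm³ / 0.256 mm² = 143000 / 0.256 = 558593.8 mm.
Time extruding = 558593.8 / 66.7 = 8374.7 s.
Layer count = ceil(232 / 0.4) = 580.
Layer-change overhead = 580 × 1.4, so 812 s.
Total = 8374.7 + 812 = 9186.7 s = 2.55 hours.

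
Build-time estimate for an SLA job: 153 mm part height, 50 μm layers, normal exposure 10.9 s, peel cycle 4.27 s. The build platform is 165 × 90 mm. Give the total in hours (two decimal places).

12.89 hours

Layer count = ceil(153 / 0.05) = 3060.
Per-layer time: 10.9 + 4.27 → 15.17 s.
Total = 3060 × 15.17 = 46420.2 s = 12.89 hours.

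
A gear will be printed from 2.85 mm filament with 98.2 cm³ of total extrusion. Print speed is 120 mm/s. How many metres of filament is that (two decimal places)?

15.39 m

Cross-section of 2.85 mm filament: π·(2.85/2)² = 6.3794 mm².
Length = 98.2 cm³ / 6.3794 mm² = 98200 / 6.3794 = 15393.3 mm = 15.39 m.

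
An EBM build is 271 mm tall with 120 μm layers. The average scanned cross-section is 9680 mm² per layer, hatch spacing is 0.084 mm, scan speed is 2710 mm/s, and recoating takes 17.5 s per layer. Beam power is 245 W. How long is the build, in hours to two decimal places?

Layers = ⌈271/0.12⌉ = 2259.
Per-layer scan distance = 9680 / 0.084, so 115238.1 mm.
Per-layer scan time: 115238.1 / 2710 → 42.5233 s.
Time per layer: 42.5233 + 17.5 → 60.0233 s.
Build time = 2259 × 60.0233 = 135592.6347 s = 37.66 hours.

37.66 hours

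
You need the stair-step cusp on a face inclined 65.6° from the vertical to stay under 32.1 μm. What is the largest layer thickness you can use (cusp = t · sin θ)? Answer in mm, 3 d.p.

sin(65.6°) = 0.9107; t_max = 0.0321/0.9107 = 0.035 mm.

0.035 mm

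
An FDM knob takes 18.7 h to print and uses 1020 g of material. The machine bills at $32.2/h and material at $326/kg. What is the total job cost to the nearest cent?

Time charge: 32.2 × 18.7 → $602.14.
Feedstock cost: 326 × 1020/1000 → $332.52.
Total = 602.14 + 332.52 = $934.66.

$934.66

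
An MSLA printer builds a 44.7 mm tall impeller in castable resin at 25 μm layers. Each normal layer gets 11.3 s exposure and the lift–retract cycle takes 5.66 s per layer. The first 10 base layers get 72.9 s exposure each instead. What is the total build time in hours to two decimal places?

8.59 hours

Layers = ⌈44.7/0.025⌉ = 1788.
Base layers: 10 × (72.9 + 5.66) → 785.6 s.
Normal layers = 1778 × (11.3 + 5.66) = 30154.88 s.
Total = 785.6 + 30154.88 = 30940.48 s = 8.59 hours.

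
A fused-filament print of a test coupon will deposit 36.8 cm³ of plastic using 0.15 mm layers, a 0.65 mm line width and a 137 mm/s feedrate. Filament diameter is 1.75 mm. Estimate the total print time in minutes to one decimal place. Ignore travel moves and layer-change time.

Line area = 0.15 × 0.65 = 0.0975 mm².
Path length: 36800 mm³ / 0.0975 mm² → 377435.9 mm.
Print-move time: 377435.9 / 137 → 2755 s.
In the requested units: 2755 s = 45.9 minutes.

45.9 minutes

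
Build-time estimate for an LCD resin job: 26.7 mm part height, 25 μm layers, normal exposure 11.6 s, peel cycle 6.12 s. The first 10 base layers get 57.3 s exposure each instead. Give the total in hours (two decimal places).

Layers = ⌈26.7/0.025⌉ = 1068.
Base layers = 10 × (57.3 + 6.12), so 634.2 s.
Regular layers = 1058 × (11.6 + 6.12), so 18747.76 s.
Total = 634.2 + 18747.76 = 19381.96 s = 5.38 hours.

5.38 hours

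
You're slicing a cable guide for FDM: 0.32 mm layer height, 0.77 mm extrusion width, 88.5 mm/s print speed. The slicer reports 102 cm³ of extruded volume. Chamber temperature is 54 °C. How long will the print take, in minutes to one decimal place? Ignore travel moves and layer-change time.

Bead cross-section = 0.32 × 0.77, so 0.2464 mm².
Toolpath length = 102 cm³ / 0.2464 mm² = 102000 / 0.2464 = 413961 mm.
Print-move time: 413961 / 88.5 → 4677.5 s.
That's 4677.5 s → 78.0 minutes.

78.0 minutes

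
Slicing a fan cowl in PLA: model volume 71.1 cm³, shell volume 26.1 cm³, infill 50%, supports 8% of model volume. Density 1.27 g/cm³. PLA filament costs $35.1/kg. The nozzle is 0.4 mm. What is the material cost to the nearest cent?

Interior volume = 71.1 − 26.1 = 45 cm³.
Infill volume = 0.50 × 45 = 22.5 cm³.
Support = 0.08 × 71.1 = 5.688 cm³.
Total printed volume: 26.1 + 22.5 + 5.688 → 54.288 cm³.
Mass = 54.288 × 1.27 = 68.94576 g.
Cost = 68.94576 g / 1000 × $35.1/kg = $2.42.

$2.42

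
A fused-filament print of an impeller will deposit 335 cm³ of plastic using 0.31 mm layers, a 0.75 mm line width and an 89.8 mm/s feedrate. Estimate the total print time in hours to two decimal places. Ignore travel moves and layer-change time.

Bead cross-section = 0.31 × 0.75 = 0.2325 mm².
Path length: 335000 mm³ / 0.2325 mm² → 1440860.2 mm.
Print-move time = 1440860.2 / 89.8 = 16045.2 s.
That's 16045.2 s → 4.46 hours.

4.46 hours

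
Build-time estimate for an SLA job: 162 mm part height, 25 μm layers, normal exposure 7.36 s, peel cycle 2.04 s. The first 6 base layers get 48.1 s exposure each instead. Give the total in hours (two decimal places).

16.99 hours

Layers = ⌈162/0.025⌉ = 6480.
Burn-in layers = 6 × (48.1 + 2.04) = 300.84 s.
Normal layers = 6474 × (7.36 + 2.04) = 60855.6 s.
Total = 300.84 + 60855.6 = 61156.44 s = 16.99 hours.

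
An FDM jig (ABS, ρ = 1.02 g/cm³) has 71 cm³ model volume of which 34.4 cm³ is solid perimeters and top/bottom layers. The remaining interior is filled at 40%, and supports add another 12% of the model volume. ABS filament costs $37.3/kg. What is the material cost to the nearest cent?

Infill region = 71 − 34.4 = 36.6 cm³.
Deposited infill = 0.40 × 36.6 = 14.64 cm³.
Support = 0.12 × 71 = 8.52 cm³.
Deposited volume = 34.4 + 14.64 + 8.52 = 57.56 cm³.
Mass = 57.56 × 1.02, so 58.7112 g.
Cost = 58.7112 g / 1000 × $37.3/kg = $2.19.

$2.19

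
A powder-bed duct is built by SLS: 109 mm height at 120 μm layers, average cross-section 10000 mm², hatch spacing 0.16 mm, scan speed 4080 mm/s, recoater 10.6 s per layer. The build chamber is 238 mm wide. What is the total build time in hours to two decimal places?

Layer count = ceil(109 / 0.12) = 909.
Hatch length per layer = 10000 / 0.16 = 62500 mm.
Scan time per layer = 62500 / 4080, so 15.3186 s.
Time per layer = 15.3186 + 10.6, so 25.9186 s.
Build time = 909 × 25.9186 = 23560.0074 s = 6.54 hours.

6.54 hours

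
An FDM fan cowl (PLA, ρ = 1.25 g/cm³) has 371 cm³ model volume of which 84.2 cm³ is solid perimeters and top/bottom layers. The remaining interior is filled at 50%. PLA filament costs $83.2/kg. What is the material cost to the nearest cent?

Infill region: 371 − 84.2 → 286.8 cm³.
Deposited infill = 0.50 × 286.8, so 143.4 cm³.
Deposited volume = 84.2 + 143.4, so 227.6 cm³.
Mass = 227.6 × 1.25 = 284.5 g.
At $83.2/kg: 284.5/1000 × 83.2 = $23.67.

$23.67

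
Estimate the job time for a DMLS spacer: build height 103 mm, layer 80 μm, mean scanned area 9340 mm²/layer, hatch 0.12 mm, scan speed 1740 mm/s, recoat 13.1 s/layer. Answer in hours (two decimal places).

20.69 hours

Number of layers: 103 / 0.08 → 1288 (rounded up).
Hatch length per layer: 9340 / 0.12 → 77833.3 mm.
Scan time per layer = 77833.3 / 1740 = 44.7318 s.
Layer cycle = 44.7318 + 13.1, so 57.8318 s.
1288 layers × 57.8318 s/layer = 74487.3584 s, i.e. 20.69 hours.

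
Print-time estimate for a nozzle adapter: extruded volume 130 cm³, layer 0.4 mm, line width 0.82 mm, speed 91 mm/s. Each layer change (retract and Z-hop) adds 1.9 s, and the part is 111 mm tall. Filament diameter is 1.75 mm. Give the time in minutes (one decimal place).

Line area = 0.4 × 0.82, so 0.328 mm².
Total extruded path = 130000/0.328 = 396341.5 mm.
Time extruding = 396341.5 / 91 = 4355.4 s.
Number of layers: 111 / 0.4 → 278 (rounded up).
Z-hop total = 278 × 1.9, so 528.2 s.
Altogether 4355.4 + 528.2 = 4883.6 s, i.e. 81.4 minutes.

81.4 minutes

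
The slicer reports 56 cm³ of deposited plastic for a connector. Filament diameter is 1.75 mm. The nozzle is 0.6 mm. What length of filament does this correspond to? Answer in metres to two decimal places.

23.28 m

A = π r² = π × 0.875² = 2.4053 mm².
L = 56000 mm³ / 2.4053 mm² = 23281.92 mm, i.e. 23.28 m.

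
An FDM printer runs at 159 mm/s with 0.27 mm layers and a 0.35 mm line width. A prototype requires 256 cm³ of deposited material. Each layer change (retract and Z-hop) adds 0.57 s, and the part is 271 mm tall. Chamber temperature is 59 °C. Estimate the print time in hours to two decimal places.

Extrusion cross-section = 0.27 × 0.35 = 0.0945 mm².
Total extruded path = 256000/0.0945 = 2708994.7 mm.
Extrusion time = 2708994.7 / 159, so 17037.7 s.
Layers = ⌈271/0.27⌉ = 1004.
Z-hop total = 1004 × 0.57 = 572.28 s.
Altogether 17037.7 + 572.28 = 17609.98 s, i.e. 4.89 hours.

4.89 hours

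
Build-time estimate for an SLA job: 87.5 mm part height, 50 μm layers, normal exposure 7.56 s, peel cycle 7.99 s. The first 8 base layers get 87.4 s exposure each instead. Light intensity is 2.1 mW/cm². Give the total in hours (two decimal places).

7.74 hours

Layers = ⌈87.5/0.05⌉ = 1750.
Burn-in layers: 8 × (87.4 + 7.99) → 763.12 s.
Regular layers = 1742 × (7.56 + 7.99) = 27088.1 s.
Total = 763.12 + 27088.1 = 27851.22 s = 7.74 hours.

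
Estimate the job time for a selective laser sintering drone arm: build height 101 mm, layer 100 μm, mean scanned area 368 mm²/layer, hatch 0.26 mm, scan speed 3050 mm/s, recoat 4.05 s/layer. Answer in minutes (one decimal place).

Layer count = ceil(101 / 0.1) = 1010.
Hatch length per layer: 368 / 0.26 → 1415.4 mm.
Per-layer scan time: 1415.4 / 3050 → 0.4641 s.
Layer cycle: 0.4641 + 4.05 → 4.5141 s.
1010 layers × 4.5141 s/layer = 4559.241 s, i.e. 76.0 minutes.

76.0 minutes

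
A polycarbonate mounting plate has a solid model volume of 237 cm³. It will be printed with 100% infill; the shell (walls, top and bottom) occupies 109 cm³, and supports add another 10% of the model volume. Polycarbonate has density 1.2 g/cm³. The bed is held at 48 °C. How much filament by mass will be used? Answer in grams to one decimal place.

Infill region: 237 − 109 → 128 cm³.
Deposited infill = 1.00 × 128 = 128 cm³.
Support = 0.10 × 237, so 23.7 cm³.
Deposited volume: 109 + 128 + 23.7 → 260.7 cm³.
Mass = 260.7 × 1.2 = 312.84 g.

312.8 g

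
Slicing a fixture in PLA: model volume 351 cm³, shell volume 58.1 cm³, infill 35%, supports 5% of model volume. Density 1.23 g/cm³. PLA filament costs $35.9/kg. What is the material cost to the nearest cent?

Infill region = 351 − 58.1, so 292.9 cm³.
Infill volume = 0.35 × 292.9 = 102.515 cm³.
Support = 0.05 × 351 = 17.55 cm³.
Total extruded: 58.1 + 102.515 + 17.55 → 178.165 cm³.
Mass: 178.165 × 1.23 → 219.14295 g.
At $35.9/kg: 219.14295/1000 × 35.9 = $7.87.

$7.87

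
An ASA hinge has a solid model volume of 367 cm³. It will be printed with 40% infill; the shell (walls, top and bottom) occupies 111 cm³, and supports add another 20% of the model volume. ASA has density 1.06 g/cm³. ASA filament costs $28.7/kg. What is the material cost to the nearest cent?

Interior volume = 367 − 111 = 256 cm³.
Infill volume: 0.40 × 256 → 102.4 cm³.
Support: 0.20 × 367 → 73.4 cm³.
Deposited volume = 111 + 102.4 + 73.4, so 286.8 cm³.
Mass = 286.8 × 1.06 = 304.008 g.
Cost = 304.008 g / 1000 × $28.7/kg = $8.73.

$8.73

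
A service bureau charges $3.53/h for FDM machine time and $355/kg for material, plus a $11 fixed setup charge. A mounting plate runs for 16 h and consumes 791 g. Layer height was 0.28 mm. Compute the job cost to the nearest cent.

$348.29

Time charge = 3.53 × 16 = $56.48.
Material cost: 355 × 791/1000 → $280.805.
Adding setup: 56.48 + 280.805 + 11 → 348.285 ≈ $348.29.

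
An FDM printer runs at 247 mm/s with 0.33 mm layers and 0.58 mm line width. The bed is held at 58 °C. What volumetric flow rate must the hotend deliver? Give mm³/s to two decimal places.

Extrusion cross-section: 0.33 × 0.58 → 0.1914 mm².
Volumetric flow = 247 × 0.1914 = 47.28 mm³/s.

47.28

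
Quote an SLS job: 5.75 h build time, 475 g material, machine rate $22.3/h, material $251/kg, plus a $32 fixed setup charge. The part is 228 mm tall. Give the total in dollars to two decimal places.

Machine-time cost = 22.3 × 5.75 = $128.225.
Feedstock cost: 251 × 475/1000 → $119.225.
Total = 128.225 + 119.225 + 32 = $279.45.

$279.45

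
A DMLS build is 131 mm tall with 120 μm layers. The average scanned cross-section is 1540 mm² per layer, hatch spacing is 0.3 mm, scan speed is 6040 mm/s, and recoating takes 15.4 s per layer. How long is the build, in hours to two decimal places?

4.93 hours

Layer count = ceil(131 / 0.12) = 1092.
Per-layer scan distance: 1540 / 0.3 → 5133.3 mm.
Per-layer scan time: 5133.3 / 6040 → 0.8499 s.
Time per layer = 0.8499 + 15.4 = 16.2499 s.
Build time = 1092 × 16.2499 = 17744.8908 s = 4.93 hours.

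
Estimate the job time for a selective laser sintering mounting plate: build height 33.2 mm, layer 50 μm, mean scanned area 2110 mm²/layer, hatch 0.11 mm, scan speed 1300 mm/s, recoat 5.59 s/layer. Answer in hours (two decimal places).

3.75 hours

Number of layers: 33.2 / 0.05 → 664 (rounded up).
Hatch length per layer: 2110 / 0.11 → 19181.8 mm.
Per-layer scan time = 19181.8 / 1300, so 14.7552 s.
Layer cycle: 14.7552 + 5.59 → 20.3452 s.
Total: 664 × 20.3452 s = 13509.2128 s → 3.75 hours.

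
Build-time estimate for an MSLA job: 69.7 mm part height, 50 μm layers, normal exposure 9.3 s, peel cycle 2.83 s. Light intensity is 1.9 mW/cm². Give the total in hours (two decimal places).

Layers = ⌈69.7/0.05⌉ = 1394.
Per-layer time = 9.3 + 2.83, so 12.13 s.
Total = 1394 × 12.13 = 16909.22 s = 4.70 hours.

4.70 hours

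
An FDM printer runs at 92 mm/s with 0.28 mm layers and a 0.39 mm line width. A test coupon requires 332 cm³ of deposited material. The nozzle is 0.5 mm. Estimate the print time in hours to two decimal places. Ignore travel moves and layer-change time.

9.18 hours

Line area = 0.28 × 0.39 = 0.1092 mm².
Toolpath length = 332 cm³ / 0.1092 mm² = 332000 / 0.1092 = 3040293 mm.
Print-move time = 3040293 / 92, so 33046.7 s.
33046.7 s = 9.18 hours.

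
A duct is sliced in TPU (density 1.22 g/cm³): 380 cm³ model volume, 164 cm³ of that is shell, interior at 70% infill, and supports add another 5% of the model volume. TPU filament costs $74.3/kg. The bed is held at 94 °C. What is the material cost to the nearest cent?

$30.29

Interior volume = 380 − 164 = 216 cm³.
Infill deposited = 0.70 × 216 = 151.2 cm³.
Support: 0.05 × 380 → 19 cm³.
Total extruded: 164 + 151.2 + 19 → 334.2 cm³.
Mass = 334.2 × 1.22, so 407.724 g.
At $74.3/kg: 407.724/1000 × 74.3 = $30.29.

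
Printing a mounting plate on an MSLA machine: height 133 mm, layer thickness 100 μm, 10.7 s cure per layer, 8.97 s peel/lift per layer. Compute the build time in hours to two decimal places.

Number of layers: 133 / 0.1 → 1330 (rounded up).
Each layer takes: 10.7 + 8.97 → 19.67 s.
Total = 1330 × 19.67 = 26161.1 s = 7.27 hours.

7.27 hours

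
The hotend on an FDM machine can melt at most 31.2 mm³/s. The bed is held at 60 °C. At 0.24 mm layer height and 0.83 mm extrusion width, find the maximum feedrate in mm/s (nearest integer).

157 mm/s

Extrusion cross-section = 0.24 × 0.83, so 0.1992 mm².
v_max = Q/A = 31.2/0.1992 = 156.63 mm/s → 157 mm/s.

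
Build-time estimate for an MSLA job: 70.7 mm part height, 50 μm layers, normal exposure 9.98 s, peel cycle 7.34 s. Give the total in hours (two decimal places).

6.80 hours

Layers = ⌈70.7/0.05⌉ = 1414.
Each layer takes: 9.98 + 7.34 → 17.32 s.
Total = 1414 × 17.32 = 24490.48 s = 6.80 hours.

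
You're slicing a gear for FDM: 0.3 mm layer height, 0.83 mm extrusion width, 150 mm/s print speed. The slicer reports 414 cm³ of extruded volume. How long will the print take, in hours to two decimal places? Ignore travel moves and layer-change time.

Bead cross-section = 0.3 × 0.83, so 0.249 mm².
Total extruded path = 414000/0.249 = 1662650.6 mm.
Print-move time = 1662650.6 / 150, so 11084.3 s.
In the requested units: 11084.3 s = 3.08 hours.

3.08 hours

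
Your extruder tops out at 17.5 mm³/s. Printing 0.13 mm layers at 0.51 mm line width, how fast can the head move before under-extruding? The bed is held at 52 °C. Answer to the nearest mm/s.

264 mm/s

A: 0.13 × 0.51 → 0.0663 mm².
Max speed = 17.5 / 0.0663 = 263.95 ≈ 264 mm/s.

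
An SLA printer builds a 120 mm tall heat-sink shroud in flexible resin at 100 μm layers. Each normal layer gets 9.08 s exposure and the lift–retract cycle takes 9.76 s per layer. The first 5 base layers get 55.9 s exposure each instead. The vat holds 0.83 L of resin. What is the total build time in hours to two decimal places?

Layer count = ceil(120 / 0.1) = 1200.
Bottom layers: 5 × (55.9 + 9.76) → 328.3 s.
Normal layers = 1195 × (9.08 + 9.76), so 22513.8 s.
Total = 328.3 + 22513.8 = 22842.1 s = 6.35 hours.

6.35 hours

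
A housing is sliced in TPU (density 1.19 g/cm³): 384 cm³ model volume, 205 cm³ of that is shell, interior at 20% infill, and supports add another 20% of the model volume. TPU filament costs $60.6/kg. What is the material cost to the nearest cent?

Infill region = 384 − 205, so 179 cm³.
Deposited infill: 0.20 × 179 → 35.8 cm³.
Support: 0.20 × 384 → 76.8 cm³.
Total extruded = 205 + 35.8 + 76.8 = 317.6 cm³.
Mass = 317.6 × 1.19, so 377.944 g.
At $60.6/kg: 377.944/1000 × 60.6 = $22.90.

$22.90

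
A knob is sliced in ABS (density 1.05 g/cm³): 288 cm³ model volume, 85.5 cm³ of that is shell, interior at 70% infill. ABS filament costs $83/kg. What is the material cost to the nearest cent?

Infill region: 288 − 85.5 → 202.5 cm³.
Deposited infill = 0.70 × 202.5, so 141.75 cm³.
Deposited volume: 85.5 + 141.75 → 227.25 cm³.
Mass = 227.25 × 1.05 = 238.6125 g.
Cost = 238.6125 g / 1000 × $83/kg = $19.80.

$19.80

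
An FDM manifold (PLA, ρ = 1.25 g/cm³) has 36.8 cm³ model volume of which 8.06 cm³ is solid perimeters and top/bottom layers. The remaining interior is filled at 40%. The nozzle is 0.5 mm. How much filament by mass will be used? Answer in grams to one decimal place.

24.4 g

Volume inside the shell = 36.8 − 8.06, so 28.74 cm³.
Infill volume = 0.40 × 28.74, so 11.496 cm³.
Total printed volume = 8.06 + 11.496, so 19.556 cm³.
Mass = 19.556 × 1.25, so 24.445 g.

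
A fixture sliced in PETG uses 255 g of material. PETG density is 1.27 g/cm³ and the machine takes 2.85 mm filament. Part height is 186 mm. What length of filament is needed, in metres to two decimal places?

31.47 m

Extruded volume: 255/1.27 = 200.7874 cm³ (200787.4 mm³).
Filament cross-section = π × (2.85/2)² = 6.3794 mm².
Length = 200787.4 / 6.3794 = 31474.34 mm = 31.47 m.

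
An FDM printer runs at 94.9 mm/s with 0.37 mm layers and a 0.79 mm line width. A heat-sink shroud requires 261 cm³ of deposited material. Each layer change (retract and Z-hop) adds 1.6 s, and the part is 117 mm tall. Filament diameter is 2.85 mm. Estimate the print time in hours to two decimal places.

2.75 hours

Bead cross-section = 0.37 × 0.79, so 0.2923 mm².
Toolpath length = 261 cm³ / 0.2923 mm² = 261000 / 0.2923 = 892918.2 mm.
Time extruding = 892918.2 / 94.9 = 9409 s.
Layer count = ceil(117 / 0.37) = 317.
Layer-change overhead: 317 × 1.6 → 507.2 s.
Altogether 9409 + 507.2 = 9916.2 s, i.e. 2.75 hours.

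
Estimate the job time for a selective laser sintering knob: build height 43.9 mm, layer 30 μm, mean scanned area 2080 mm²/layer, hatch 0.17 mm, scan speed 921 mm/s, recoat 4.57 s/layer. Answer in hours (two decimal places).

7.26 hours

Layer count = ceil(43.9 / 0.03) = 1464.
Hatch length per layer: 2080 / 0.17 → 12235.3 mm.
Per-layer scan time = 12235.3 / 921 = 13.2848 s.
Time per layer: 13.2848 + 4.57 → 17.8548 s.
Build time = 1464 × 17.8548 = 26139.4272 s = 7.26 hours.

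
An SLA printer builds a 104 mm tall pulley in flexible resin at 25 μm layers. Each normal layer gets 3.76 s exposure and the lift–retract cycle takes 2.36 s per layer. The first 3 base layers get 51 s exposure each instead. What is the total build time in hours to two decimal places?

Layer count = ceil(104 / 0.025) = 4160.
Base layers = 3 × (51 + 2.36), so 160.08 s.
Regular layers: 4157 × (3.76 + 2.36) → 25440.84 s.
Sum: 160.08 + 25440.84 = 25600.92 s → 7.11 hours.

7.11 hours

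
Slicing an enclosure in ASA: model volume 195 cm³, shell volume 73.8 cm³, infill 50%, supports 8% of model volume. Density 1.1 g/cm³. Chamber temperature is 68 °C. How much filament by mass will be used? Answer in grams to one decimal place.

165.0 g

Infill region = 195 − 73.8, so 121.2 cm³.
Deposited infill: 0.50 × 121.2 → 60.6 cm³.
Support = 0.08 × 195, so 15.6 cm³.
Total printed volume: 73.8 + 60.6 + 15.6 → 150 cm³.
Mass = 150 × 1.1, so 165 g.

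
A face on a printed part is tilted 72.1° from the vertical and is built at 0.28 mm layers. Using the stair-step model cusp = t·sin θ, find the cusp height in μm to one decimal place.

sin(72.1°) = 0.9516, so cusp = 0.28 × 0.9516 = 0.266448 mm → 266.4 μm.

266.4 μm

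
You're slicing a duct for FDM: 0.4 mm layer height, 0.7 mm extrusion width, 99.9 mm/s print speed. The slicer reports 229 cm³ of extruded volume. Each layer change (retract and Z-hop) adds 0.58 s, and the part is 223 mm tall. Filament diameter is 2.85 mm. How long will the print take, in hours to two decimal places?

2.36 hours

Extrusion cross-section = 0.4 × 0.7 = 0.28 mm².
Path length: 229000 mm³ / 0.28 mm² → 817857.1 mm.
Extrusion time: 817857.1 / 99.9 → 8186.8 s.
Layer count = ceil(223 / 0.4) = 558.
Non-print overhead = 558 × 0.58 = 323.64 s.
Altogether 8186.8 + 323.64 = 8510.44 s, i.e. 2.36 hours.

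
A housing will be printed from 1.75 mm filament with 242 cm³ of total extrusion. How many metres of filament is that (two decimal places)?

100.61 m

A = π r² = π × 0.875² = 2.4053 mm².
Length = 242 cm³ / 2.4053 mm² = 242000 / 2.4053 = 100611.15 mm = 100.61 m.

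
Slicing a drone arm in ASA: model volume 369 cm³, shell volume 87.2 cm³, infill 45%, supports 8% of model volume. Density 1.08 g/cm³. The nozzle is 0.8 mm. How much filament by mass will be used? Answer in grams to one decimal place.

263.0 g

Volume inside the shell = 369 − 87.2 = 281.8 cm³.
Infill deposited = 0.45 × 281.8, so 126.81 cm³.
Support = 0.08 × 369, so 29.52 cm³.
Total extruded: 87.2 + 126.81 + 29.52 → 243.53 cm³.
Mass = 243.53 × 1.08 = 263.0124 g.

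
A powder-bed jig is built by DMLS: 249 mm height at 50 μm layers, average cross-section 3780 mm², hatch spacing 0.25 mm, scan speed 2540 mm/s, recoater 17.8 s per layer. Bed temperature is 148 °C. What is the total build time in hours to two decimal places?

Layers = ⌈249/0.05⌉ = 4980.
Hatch length per layer: 3780 / 0.25 → 15120 mm.
Laser time per layer = 15120 / 2540, so 5.9528 s.
Time per layer = 5.9528 + 17.8, so 23.7528 s.
Total: 4980 × 23.7528 s = 118288.944 s → 32.86 hours.

32.86 hours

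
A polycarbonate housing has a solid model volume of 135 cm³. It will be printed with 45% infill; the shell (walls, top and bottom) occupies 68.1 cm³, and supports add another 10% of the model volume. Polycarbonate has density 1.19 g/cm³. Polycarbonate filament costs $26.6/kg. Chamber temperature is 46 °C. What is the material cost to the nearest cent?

Volume inside the shell = 135 − 68.1 = 66.9 cm³.
Deposited infill = 0.45 × 66.9 = 30.105 cm³.
Support = 0.10 × 135, so 13.5 cm³.
Total extruded: 68.1 + 30.105 + 13.5 → 111.705 cm³.
Mass = 111.705 × 1.19, so 132.92895 g.
At $26.6/kg: 132.92895/1000 × 26.6 = $3.54.

$3.54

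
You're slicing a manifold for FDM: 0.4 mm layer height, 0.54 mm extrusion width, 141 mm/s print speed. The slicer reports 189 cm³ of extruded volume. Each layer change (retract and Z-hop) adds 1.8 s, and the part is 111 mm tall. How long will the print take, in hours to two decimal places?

1.86 hours

Extrusion cross-section = 0.4 × 0.54, so 0.216 mm².
Total extruded path = 189000/0.216 = 875000 mm.
Time extruding: 875000 / 141 → 6205.7 s.
Number of layers: 111 / 0.4 → 278 (rounded up).
Non-print overhead: 278 × 1.8 → 500.4 s.
Total = 6205.7 + 500.4 = 6706.1 s = 1.86 hours.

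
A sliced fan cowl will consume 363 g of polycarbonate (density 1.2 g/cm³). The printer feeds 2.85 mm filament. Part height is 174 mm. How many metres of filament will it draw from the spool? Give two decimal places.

47.42 m

Extruded volume: 363/1.2 = 302.5 cm³ (302500 mm³).
Filament cross-section = π × (2.85/2)² = 6.3794 mm².
L = V/A = 302500/6.3794 = 47418.25 mm → 47.42 m.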